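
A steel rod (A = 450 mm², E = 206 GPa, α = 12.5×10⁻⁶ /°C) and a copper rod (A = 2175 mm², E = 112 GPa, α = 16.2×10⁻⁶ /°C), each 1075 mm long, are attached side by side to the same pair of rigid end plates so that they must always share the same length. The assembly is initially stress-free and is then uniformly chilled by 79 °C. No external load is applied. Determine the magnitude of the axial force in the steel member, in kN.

The copper has the larger α, so on cooling it would change length more than the steel if both were free. The rigid plates force a common final length, so the copper is put into tension and the steel into compression, with equal and opposite forces P (no external load).
Compatibility of the two members (thermal + elastic change equal): (α₁ − α₂)ΔT = P·[1/(A₁E₁) + 1/(A₂E₂)].
|α₁ − α₂|·ΔT = 3.7×10⁻⁶ × 79 = 0.0002923.
1/(A₁E₁) + 1/(A₂E₂) = 1/(450×206×10³) + 1/(2175×112×10³) = 1.489×10⁻⁸ N⁻¹.
So P = 0.0002923 / 1.489×10⁻⁸ = 19.63 kN.

P ≈ 19.6 kN (compressive in the steel)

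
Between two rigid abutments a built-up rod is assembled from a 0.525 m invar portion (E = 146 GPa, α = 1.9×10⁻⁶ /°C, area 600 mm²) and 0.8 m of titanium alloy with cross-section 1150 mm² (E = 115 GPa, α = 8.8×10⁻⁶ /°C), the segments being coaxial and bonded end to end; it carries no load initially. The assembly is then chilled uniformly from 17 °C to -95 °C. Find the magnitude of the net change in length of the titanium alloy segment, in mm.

|ΔL| ≈ 0.336 mm

With the walls removed the bar would change length by δ_free = Σ αᵢΔT Lᵢ = 1.9×10⁻⁶×112×525 + 8.8×10⁻⁶×112×800 = 0.9002 mm.
The walls prevent any net length change, so an axial force P (same in every segment) develops. Compatibility: P · Σ Lᵢ/(AᵢEᵢ) = δ_free.
Σ Lᵢ/(AᵢEᵢ) = 525/(600×146×10³) + 800/(1150×115×10³) = 1.204×10⁻⁵ mm/N.
Hence P = δ_free / Σ(L/AE) = 0.9002/1.204×10⁻⁵ = 74.75 kN (tensile).
For the titanium alloy segment, free thermal change = 8.8×10⁻⁶×112×800 = 0.7885 mm and elastic change from P = 74750×800/(1150×115×10³) = 0.4522 mm; these oppose, so the net change is 0.336 mm (segment shortens).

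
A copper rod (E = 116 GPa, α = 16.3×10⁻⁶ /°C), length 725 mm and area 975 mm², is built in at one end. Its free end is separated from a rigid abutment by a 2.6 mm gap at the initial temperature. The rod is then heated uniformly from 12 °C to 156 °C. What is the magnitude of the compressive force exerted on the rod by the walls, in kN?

Unrestrained expansion: δ_free = αΔT L = 16.3×10⁻⁶ × 144 × 725 = 1.702 mm.
This is smaller than the 2.6 mm clearance, so the rod expands freely without reaching the stop — the stress is zero.

P ≈ 0 kN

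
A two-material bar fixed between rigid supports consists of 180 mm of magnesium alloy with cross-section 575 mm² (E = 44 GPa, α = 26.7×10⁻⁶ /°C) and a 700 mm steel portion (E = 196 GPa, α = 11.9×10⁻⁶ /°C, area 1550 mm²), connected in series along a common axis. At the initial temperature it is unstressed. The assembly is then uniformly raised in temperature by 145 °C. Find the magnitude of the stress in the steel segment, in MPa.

Free thermal expansion of the whole bar: Σ αᵢΔT Lᵢ = 26.7×10⁻⁶×145×180 + 11.9×10⁻⁶×145×700 = 1.905 mm.
The walls prevent any net length change, so an axial force P (same in every segment) develops. Compatibility: P · Σ Lᵢ/(AᵢEᵢ) = δ_free.
Σ Lᵢ/(AᵢEᵢ) = 180/(575×44×10³) + 700/(1550×196×10³) = 9.419×10⁻⁶ mm/N.
Hence P = δ_free / Σ(L/AE) = 1.905/9.419×10⁻⁶ = 202.2 kN (compressive).
σ_{steel} = P / A = 202200 / 1550 = 130.5 MPa.

σ ≈ 130 MPa (compressive)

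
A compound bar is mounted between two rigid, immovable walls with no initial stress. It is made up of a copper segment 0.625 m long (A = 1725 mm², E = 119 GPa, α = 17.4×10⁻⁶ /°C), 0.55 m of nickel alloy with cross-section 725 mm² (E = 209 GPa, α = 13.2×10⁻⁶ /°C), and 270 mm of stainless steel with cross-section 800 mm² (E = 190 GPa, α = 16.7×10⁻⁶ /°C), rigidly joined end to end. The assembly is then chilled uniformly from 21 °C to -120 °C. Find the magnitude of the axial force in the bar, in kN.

With the walls removed the bar would change length by δ_free = Σ αᵢΔT Lᵢ = 17.4×10⁻⁶×141×625 + 13.2×10⁻⁶×141×550 + 16.7×10⁻⁶×141×270 = 3.193 mm.
The walls prevent any net length change, so an axial force P (same in every segment) develops. Compatibility: P · Σ Lᵢ/(AᵢEᵢ) = δ_free.
Σ Lᵢ/(AᵢEᵢ) = 625/(1725×119×10³) + 550/(725×209×10³) + 270/(800×190×10³) = 8.451×10⁻⁶ mm/N.
P = 3.193 / 8.451×10⁻⁶ = 377800 N = 377.8 kN, tensile.

P ≈ 378 kN (tensile)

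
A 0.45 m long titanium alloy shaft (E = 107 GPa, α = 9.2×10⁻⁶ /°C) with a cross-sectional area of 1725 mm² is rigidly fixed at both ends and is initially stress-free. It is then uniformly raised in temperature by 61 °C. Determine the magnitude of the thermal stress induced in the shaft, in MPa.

σ ≈ 60 MPa (compressive)

The supports are rigid, so the total axial strain is zero. The restrained thermal strain is ε = αΔT = 9.2×10⁻⁶ × 61 = 561.2×10⁻⁶.
σ = EαΔT = 107×10³ × 9.2×10⁻⁶ × 61 = 60.05 MPa (compressive; the shaft is trying to expand).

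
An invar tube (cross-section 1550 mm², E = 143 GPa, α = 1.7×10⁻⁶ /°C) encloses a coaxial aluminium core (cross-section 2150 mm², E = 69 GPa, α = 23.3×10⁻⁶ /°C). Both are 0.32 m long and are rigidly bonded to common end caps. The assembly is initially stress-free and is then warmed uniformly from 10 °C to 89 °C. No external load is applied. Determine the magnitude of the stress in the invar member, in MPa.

Equilibrium of a rigid end plate with no external load gives equal and opposite internal forces ±P in the two members. Since α_{aluminium} > α_{invar}, heating drives the aluminium into compression and the invar into tension.
Equating the net (thermal + elastic) strains gives |α₁ − α₂|·ΔT = P·[1/(A₁E₁) + 1/(A₂E₂)].
|α₁ − α₂|·ΔT = 21.6×10⁻⁶ × 79 = 0.001706.
1/(A₁E₁) + 1/(A₂E₂) = 1/(1550×143×10³) + 1/(2150×69×10³) = 1.125×10⁻⁸ N⁻¹.
P = 0.001706 / 1.125×10⁻⁸ = 151600 N = 151.6 kN.
σ_{invar} = P/A₁ = 151600/1550 = 97.84 MPa, tensile.

σ ≈ 97.8 MPa (tensile)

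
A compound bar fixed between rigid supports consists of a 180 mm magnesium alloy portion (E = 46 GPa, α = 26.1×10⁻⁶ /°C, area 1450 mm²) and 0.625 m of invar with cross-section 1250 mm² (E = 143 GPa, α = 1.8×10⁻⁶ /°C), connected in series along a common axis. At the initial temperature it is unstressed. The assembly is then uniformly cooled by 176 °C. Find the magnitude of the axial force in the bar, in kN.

With the walls removed the bar would change length by δ_free = Σ αᵢΔT Lᵢ = 26.1×10⁻⁶×176×180 + 1.8×10⁻⁶×176×625 = 1.025 mm.
The walls prevent any net length change, so an axial force P (same in every segment) develops. Compatibility: P · Σ Lᵢ/(AᵢEᵢ) = δ_free.
The series flexibility is Σ Lᵢ/(AᵢEᵢ) = 180/(1450×46×10³) + 625/(1250×143×10³) = 6.195×10⁻⁶ mm/N.
P = 1.025 / 6.195×10⁻⁶ = 165400 N = 165.4 kN, tensile.

P ≈ 165 kN (tensile)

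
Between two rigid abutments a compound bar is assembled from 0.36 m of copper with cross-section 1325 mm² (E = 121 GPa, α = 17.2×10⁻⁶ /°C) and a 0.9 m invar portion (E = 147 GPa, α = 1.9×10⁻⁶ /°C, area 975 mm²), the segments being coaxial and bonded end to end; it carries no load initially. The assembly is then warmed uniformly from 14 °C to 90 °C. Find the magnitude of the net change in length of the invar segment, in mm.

|ΔL| ≈ 0.312 mm

Free thermal expansion of the whole bar: Σ αᵢΔT Lᵢ = 17.2×10⁻⁶×76×360 + 1.9×10⁻⁶×76×900 = 0.6006 mm.
Since the ends are fixed, an axial force P builds up, equal in every segment, with P · Σ Lᵢ/(AᵢEᵢ) = δ_free.
Σ Lᵢ/(AᵢEᵢ) = 360/(1325×121×10³) + 900/(975×147×10³) = 8.525×10⁻⁶ mm/N.
Hence P = δ_free / Σ(L/AE) = 0.6006/8.525×10⁻⁶ = 70.45 kN (compressive).
For the invar segment, free thermal change = 1.9×10⁻⁶×76×900 = 0.13 mm and elastic change from P = 70450×900/(975×147×10³) = 0.4424 mm; these oppose, so the net change is 0.312 mm (segment shortens).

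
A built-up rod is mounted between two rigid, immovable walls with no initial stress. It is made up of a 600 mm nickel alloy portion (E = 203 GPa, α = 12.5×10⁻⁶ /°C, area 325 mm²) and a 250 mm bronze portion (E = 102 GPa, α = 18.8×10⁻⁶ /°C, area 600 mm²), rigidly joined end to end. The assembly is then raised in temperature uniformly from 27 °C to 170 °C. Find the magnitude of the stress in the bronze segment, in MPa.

With the walls removed the bar would change length by δ_free = Σ αᵢΔT Lᵢ = 12.5×10⁻⁶×143×600 + 18.8×10⁻⁶×143×250 = 1.745 mm.
The walls prevent any net length change, so an axial force P (same in every segment) develops. Compatibility: P · Σ Lᵢ/(AᵢEᵢ) = δ_free.
Σ Lᵢ/(AᵢEᵢ) = 600/(325×203×10³) + 250/(600×102×10³) = 1.318×10⁻⁵ mm/N.
P = 1.745 / 1.318×10⁻⁵ = 132400 N = 132.4 kN, compressive.
σ_{bronze} = P / A = 132400 / 600 = 220.6 MPa.

σ ≈ 221 MPa (compressive)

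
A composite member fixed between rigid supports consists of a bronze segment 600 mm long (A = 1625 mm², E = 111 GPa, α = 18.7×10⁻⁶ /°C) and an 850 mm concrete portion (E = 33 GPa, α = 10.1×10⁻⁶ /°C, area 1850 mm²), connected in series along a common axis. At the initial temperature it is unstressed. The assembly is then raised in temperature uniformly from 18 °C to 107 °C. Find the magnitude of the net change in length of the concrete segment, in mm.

|ΔL| ≈ 0.659 mm

Free thermal expansion of the whole bar: Σ αᵢΔT Lᵢ = 18.7×10⁻⁶×89×600 + 10.1×10⁻⁶×89×850 = 1.763 mm.
Since the ends are fixed, an axial force P builds up, equal in every segment, with P · Σ Lᵢ/(AᵢEᵢ) = δ_free.
Σ Lᵢ/(AᵢEᵢ) = 600/(1625×111×10³) + 850/(1850×33×10³) = 1.725×10⁻⁵ mm/N.
Hence P = δ_free / Σ(L/AE) = 1.763/1.725×10⁻⁵ = 102.2 kN (compressive).
For the concrete segment, free thermal change = 10.1×10⁻⁶×89×850 = 0.7641 mm and elastic change from P = 102200×850/(1850×33×10³) = 1.423 mm; these oppose, so the net change is 0.659 mm (segment shortens).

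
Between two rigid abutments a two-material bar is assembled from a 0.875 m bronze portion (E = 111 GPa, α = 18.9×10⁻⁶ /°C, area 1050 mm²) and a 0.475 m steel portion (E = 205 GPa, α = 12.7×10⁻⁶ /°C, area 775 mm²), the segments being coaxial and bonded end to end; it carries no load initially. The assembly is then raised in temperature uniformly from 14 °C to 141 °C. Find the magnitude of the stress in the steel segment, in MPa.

σ ≈ 352 MPa (compressive)

Free thermal expansion of the whole bar: Σ αᵢΔT Lᵢ = 18.9×10⁻⁶×127×875 + 12.7×10⁻⁶×127×475 = 2.866 mm.
The walls prevent any net length change, so an axial force P (same in every segment) develops. Compatibility: P · Σ Lᵢ/(AᵢEᵢ) = δ_free.
The series flexibility is Σ Lᵢ/(AᵢEᵢ) = 875/(1050×111×10³) + 475/(775×205×10³) = 1.05×10⁻⁵ mm/N.
So P = 2.866 / 1.05×10⁻⁵ = 273.1 kN, compressive.
σ_{steel} = P / A = 273100 / 775 = 352.3 MPa.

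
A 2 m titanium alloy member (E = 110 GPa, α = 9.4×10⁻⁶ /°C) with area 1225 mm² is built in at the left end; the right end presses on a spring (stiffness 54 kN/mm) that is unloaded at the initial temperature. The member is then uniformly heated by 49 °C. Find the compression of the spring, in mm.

The unrestrained thermal change is αΔT L = 9.4×10⁻⁶ × 49 × 2000 = 0.9212 mm.
With a force P in the spring, the elastic change of the member is PL/(AE) and that of the spring is P/k; compatibility requires their sum to equal δ_free.
P [ L/(AE) + 1/k ] = δ_free → P [ 2000/(1225×110×10³) + 1/(54×10³) ] = 0.9212.
P = 0.9212 / 3.336×10⁻⁵ = 27610 N.
Spring compression = P/k = 27610/(54×10³) = 0.5114 mm.

δ ≈ 0.511 mm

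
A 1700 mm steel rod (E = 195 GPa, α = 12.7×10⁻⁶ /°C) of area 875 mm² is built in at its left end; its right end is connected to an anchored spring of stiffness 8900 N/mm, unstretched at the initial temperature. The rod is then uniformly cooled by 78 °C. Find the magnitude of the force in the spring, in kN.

P ≈ 13.8 kN

Free thermal contraction: δ_free = αΔT L = 12.7×10⁻⁶ × 78 × 1700 = 1.684 mm.
With a force P in the spring, the elastic change of the rod is PL/(AE) and that of the spring is P/k; compatibility requires their sum to equal δ_free.
P [ L/(AE) + 1/k ] = δ_free → P [ 1700/(875×195×10³) + 1/(8900) ] = 1.684.
P = 1.684 / 0.0001223 = 13770 N.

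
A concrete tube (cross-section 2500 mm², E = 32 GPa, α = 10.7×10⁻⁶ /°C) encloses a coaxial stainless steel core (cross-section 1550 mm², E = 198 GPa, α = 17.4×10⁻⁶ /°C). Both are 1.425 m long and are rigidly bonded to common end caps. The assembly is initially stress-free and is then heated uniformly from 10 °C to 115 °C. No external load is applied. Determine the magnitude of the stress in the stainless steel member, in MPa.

σ ≈ 28.8 MPa (compressive)

Equilibrium of a rigid end plate with no external load gives equal and opposite internal forces ±P in the two members. Since α_{stainless steel} > α_{concrete}, heating drives the stainless steel into compression and the concrete into tension.
Setting the final lengths equal and cancelling L: (α₁ − α₂)ΔT = P/(A₁E₁) + P/(A₂E₂).
|α₁ − α₂|·ΔT = 6.7×10⁻⁶ × 105 = 0.0007035.
1/(A₁E₁) + 1/(A₂E₂) = 1/(2500×32×10³) + 1/(1550×198×10³) = 1.576×10⁻⁸ N⁻¹.
So P = 0.0007035 / 1.576×10⁻⁸ = 44.64 kN.
σ_{stainless steel} = P/A₂ = 44640/1550 = 28.8 MPa, compressive.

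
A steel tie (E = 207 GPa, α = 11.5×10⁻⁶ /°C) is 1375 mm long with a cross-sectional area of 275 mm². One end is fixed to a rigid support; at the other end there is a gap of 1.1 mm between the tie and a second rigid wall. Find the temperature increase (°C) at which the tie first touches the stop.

ΔT ≈ 69.6 °C

The gap closes when αΔT L = 1.1 mm, since the tie is still unstressed at that instant.
ΔT = 1.1 / (11.5×10⁻⁶ × 1375) = 69.57 °C.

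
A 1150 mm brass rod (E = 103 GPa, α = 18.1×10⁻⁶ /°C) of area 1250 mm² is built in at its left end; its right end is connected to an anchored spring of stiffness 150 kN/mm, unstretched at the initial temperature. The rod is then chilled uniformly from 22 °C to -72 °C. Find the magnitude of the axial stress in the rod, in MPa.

The unrestrained thermal change is αΔT L = 18.1×10⁻⁶ × 94 × 1150 = 1.957 mm.
With a force P in the spring, the elastic change of the rod is PL/(AE) and that of the spring is P/k; compatibility requires their sum to equal δ_free.
So P = δ_free / [L/(AE) + 1/k] = 1.957 / [ 1150/(1250×103×10³) + 1/(150×10³) ].
P = 1.957 / 1.56×10⁻⁵ = 125400 N.
σ = P/A = 125400/1250 = 100.3 MPa.

σ ≈ 100 MPa (tensile)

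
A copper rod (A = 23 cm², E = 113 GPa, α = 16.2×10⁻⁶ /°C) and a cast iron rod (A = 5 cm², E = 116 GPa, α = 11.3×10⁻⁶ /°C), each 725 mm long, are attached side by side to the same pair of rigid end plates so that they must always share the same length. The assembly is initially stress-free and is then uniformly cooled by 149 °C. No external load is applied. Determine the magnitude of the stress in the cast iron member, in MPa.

σ ≈ 69.2 MPa (compressive)

Equilibrium of a rigid end plate with no external load gives equal and opposite internal forces ±P in the two members. Since α_{copper} > α_{cast iron}, cooling drives the copper into tension and the cast iron into compression.
Equating the net (thermal + elastic) strains gives |α₁ − α₂|·ΔT = P·[1/(A₁E₁) + 1/(A₂E₂)].
|α₁ − α₂|·ΔT = 4.9×10⁻⁶ × 149 = 0.0007301.
1/(A₁E₁) + 1/(A₂E₂) = 1/(2300×113×10³) + 1/(500×116×10³) = 2.109×10⁻⁸ N⁻¹.
P = 0.0007301 / 2.109×10⁻⁸ = 34620 N = 34.62 kN.
σ_{cast iron} = P/A₂ = 34620/500 = 69.24 MPa, compressive.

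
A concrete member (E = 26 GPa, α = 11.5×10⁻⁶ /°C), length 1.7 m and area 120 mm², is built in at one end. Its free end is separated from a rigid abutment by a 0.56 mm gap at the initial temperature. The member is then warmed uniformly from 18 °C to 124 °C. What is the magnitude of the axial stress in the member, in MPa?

σ ≈ 23.1 MPa (compressive)

Free thermal elongation = αΔT L = 11.5×10⁻⁶ × 106 × 1700 = 2.072 mm.
After closing the 0.56 mm clearance, 2.072 − 0.56 = 1.512 mm of expansion remains to be suppressed by the wall.
So σ = E(δ_free − g)/L = 26×10³ × 1.512/1700 = 23.13 MPa.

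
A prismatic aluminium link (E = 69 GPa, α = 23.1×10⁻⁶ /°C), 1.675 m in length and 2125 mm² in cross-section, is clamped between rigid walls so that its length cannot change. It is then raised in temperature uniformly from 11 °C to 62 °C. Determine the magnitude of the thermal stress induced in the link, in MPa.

With length fixed, the mechanical strain must cancel the thermal strain αΔT = 23.1×10⁻⁶ × 51 = 1178.1×10⁻⁶.
The stress required to suppress this strain is σ = Eε = 69×10³ × 1178.1×10⁻⁶ = 81.29 MPa, compressive since the link is trying to expand.

σ ≈ 81.3 MPa (compressive)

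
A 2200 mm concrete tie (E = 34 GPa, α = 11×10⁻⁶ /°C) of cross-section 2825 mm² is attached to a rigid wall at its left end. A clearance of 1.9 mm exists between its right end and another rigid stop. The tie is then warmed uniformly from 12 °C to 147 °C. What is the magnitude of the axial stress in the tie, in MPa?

If the wall were absent the tie would grow by αΔT L = 11×10⁻⁶ × 135 × 2200 = 3.267 mm.
This exceeds the 1.9 mm gap, so the wall pushes back. The portion of expansion that must be recovered elastically is δ_free − gap = 3.267 − 1.9 = 1.367 mm.
Compatibility: PL/(AE) = 1.367 mm, so σ = P/A = E × (1.367/2200) = 21.13 MPa.

σ ≈ 21.1 MPa (compressive)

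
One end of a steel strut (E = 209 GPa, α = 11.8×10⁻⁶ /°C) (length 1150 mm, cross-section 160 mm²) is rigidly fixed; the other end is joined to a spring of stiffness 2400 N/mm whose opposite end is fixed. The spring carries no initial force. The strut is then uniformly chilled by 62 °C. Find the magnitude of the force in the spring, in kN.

Free thermal contraction: δ_free = αΔT L = 11.8×10⁻⁶ × 62 × 1150 = 0.8413 mm.
Let P be the tensile force in the spring. The strut extends elastically by PL/(AE) and the spring stretches by P/k; together these equal δ_free.
P [ L/(AE) + 1/k ] = δ_free → P [ 1150/(160×209×10³) + 1/(2400) ] = 0.8413.
P = 0.8413 / 0.0004511 = 1865 N.

P ≈ 1.87 kN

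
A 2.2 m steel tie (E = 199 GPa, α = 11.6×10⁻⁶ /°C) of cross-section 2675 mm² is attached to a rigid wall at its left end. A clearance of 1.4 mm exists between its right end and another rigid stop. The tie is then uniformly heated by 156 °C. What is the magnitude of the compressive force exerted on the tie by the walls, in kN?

P ≈ 625 kN

Unrestrained expansion: δ_free = αΔT L = 11.6×10⁻⁶ × 156 × 2200 = 3.981 mm.
After closing the 1.4 mm clearance, 3.981 − 1.4 = 2.581 mm of expansion remains to be suppressed by the wall.
Compatibility: PL/(AE) = 2.581 mm, so σ = P/A = E × (2.581/2200) = 233.5 MPa.
P = σA = 233.5 × 2675 = 624.5 kN.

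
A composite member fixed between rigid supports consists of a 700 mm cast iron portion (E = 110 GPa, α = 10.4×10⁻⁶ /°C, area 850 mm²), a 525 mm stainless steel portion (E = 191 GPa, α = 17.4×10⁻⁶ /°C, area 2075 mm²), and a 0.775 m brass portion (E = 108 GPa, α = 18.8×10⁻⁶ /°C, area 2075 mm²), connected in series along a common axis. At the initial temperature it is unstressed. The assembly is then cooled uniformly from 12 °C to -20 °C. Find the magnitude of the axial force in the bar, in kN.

P ≈ 80.8 kN (tensile)

Free thermal contraction of the whole bar: Σ αᵢΔT Lᵢ = 10.4×10⁻⁶×32×700 + 17.4×10⁻⁶×32×525 + 18.8×10⁻⁶×32×775 = 0.9915 mm.
The walls prevent any net length change, so an axial force P (same in every segment) develops. Compatibility: P · Σ Lᵢ/(AᵢEᵢ) = δ_free.
Σ Lᵢ/(AᵢEᵢ) = 700/(850×110×10³) + 525/(2075×191×10³) + 775/(2075×108×10³) = 1.227×10⁻⁵ mm/N.
So P = 0.9915 / 1.227×10⁻⁵ = 80.81 kN, tensile.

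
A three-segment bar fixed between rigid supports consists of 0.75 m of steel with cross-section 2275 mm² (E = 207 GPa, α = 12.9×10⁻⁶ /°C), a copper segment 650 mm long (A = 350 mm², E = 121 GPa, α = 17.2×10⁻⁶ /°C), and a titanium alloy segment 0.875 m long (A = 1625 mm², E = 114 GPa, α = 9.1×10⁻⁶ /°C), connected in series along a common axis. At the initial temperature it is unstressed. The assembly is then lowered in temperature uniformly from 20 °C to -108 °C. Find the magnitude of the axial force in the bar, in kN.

With the walls removed the bar would change length by δ_free = Σ αᵢΔT Lᵢ = 12.9×10⁻⁶×128×750 + 17.2×10⁻⁶×128×650 + 9.1×10⁻⁶×128×875 = 3.689 mm.
Since the ends are fixed, an axial force P builds up, equal in every segment, with P · Σ Lᵢ/(AᵢEᵢ) = δ_free.
The series flexibility is Σ Lᵢ/(AᵢEᵢ) = 750/(2275×207×10³) + 650/(350×121×10³) + 875/(1625×114×10³) = 2.166×10⁻⁵ mm/N.
So P = 3.689 / 2.166×10⁻⁵ = 170.3 kN, tensile.

P ≈ 170 kN (tensile)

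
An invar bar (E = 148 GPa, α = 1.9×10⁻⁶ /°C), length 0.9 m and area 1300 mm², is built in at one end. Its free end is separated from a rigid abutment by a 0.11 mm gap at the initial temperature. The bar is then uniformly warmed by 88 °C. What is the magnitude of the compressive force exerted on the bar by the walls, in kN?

P ≈ 8.65 kN

Unrestrained expansion: δ_free = αΔT L = 1.9×10⁻⁶ × 88 × 900 = 0.1505 mm.
The gap closes (δ_free > 0.11 mm) and the wall then resists a further 0.1505 − 0.11 = 0.04048 mm of expansion.
So σ = E(δ_free − g)/L = 148×10³ × 0.04048/900 = 6.657 MPa.
Force on the wall = σA = 6.657 × 1300 mm² = 8.654 kN.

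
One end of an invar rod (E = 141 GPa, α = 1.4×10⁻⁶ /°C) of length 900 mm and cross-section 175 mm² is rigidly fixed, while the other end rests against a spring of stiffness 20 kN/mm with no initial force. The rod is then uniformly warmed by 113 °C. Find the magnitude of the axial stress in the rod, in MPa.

If the spring were absent the rod would lengthen by αΔT L = 1.4×10⁻⁶ × 113 × 900 = 0.1424 mm.
Let P be the compressive force at the spring. The rod shortens elastically by PL/(AE) and the spring compresses by P/k; together these equal δ_free.
P [ L/(AE) + 1/k ] = δ_free → P [ 900/(175×141×10³) + 1/(20×10³) ] = 0.1424.
P = 0.1424 / 8.647×10⁻⁵ = 1647 N.
σ = P/A = 1647/175 = 9.409 MPa.

σ ≈ 9.41 MPa (compressive)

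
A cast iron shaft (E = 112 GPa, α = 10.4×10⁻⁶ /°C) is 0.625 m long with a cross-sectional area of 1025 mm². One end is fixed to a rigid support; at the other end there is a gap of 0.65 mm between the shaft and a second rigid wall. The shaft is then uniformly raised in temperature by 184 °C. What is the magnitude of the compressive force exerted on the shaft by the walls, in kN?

P ≈ 100 kN

If the wall were absent the shaft would grow by αΔT L = 10.4×10⁻⁶ × 184 × 625 = 1.196 mm.
This exceeds the 0.65 mm gap, so the wall pushes back. The portion of expansion that must be recovered elastically is δ_free − gap = 1.196 − 0.65 = 0.546 mm.
So σ = E(δ_free − g)/L = 112×10³ × 0.546/625 = 97.84 MPa.
P = σA = 97.84 × 1025 = 100.3 kN.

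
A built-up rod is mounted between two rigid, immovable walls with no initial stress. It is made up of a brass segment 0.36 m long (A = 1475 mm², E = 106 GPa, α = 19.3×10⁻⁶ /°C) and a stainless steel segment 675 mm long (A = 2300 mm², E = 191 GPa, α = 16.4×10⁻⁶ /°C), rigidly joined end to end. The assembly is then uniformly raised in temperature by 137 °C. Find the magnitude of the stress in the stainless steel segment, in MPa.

σ ≈ 280 MPa (compressive)

If the supports were absent, the total length change would be Σ αᵢΔT Lᵢ = 19.3×10⁻⁶×137×360 + 16.4×10⁻⁶×137×675 = 2.468 mm.
The rigid supports impose zero overall length change; the single axial force P common to all segments must satisfy P Σ Lᵢ/(AᵢEᵢ) = δ_free.
Σ Lᵢ/(AᵢEᵢ) = 360/(1475×106×10³) + 675/(2300×191×10³) = 3.839×10⁻⁶ mm/N.
So P = 2.468 / 3.839×10⁻⁶ = 643 kN, compressive.
σ_{stainless steel} = P / A = 643000 / 2300 = 279.6 MPa.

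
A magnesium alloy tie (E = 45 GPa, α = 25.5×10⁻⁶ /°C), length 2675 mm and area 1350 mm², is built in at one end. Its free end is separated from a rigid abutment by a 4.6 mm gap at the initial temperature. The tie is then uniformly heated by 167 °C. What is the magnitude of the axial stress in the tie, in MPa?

If the wall were absent the tie would grow by αΔT L = 25.5×10⁻⁶ × 167 × 2675 = 11.39 mm.
After closing the 4.6 mm clearance, 11.39 − 4.6 = 6.791 mm of expansion remains to be suppressed by the wall.
That suppressed elongation corresponds to σ = E·Δ/L = 45×10³ × 6.791/2675 = 114.2 MPa.

σ ≈ 114 MPa (compressive)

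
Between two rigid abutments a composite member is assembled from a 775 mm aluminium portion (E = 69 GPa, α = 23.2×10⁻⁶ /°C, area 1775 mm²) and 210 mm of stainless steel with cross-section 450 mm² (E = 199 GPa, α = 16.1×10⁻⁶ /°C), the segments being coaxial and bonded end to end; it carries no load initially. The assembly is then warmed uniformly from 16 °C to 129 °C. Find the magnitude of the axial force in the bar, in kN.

P ≈ 278 kN (compressive)

If the supports were absent, the total length change would be Σ αᵢΔT Lᵢ = 23.2×10⁻⁶×113×775 + 16.1×10⁻⁶×113×210 = 2.414 mm.
The rigid supports impose zero overall length change; the single axial force P common to all segments must satisfy P Σ Lᵢ/(AᵢEᵢ) = δ_free.
The series flexibility is Σ Lᵢ/(AᵢEᵢ) = 775/(1775×69×10³) + 210/(450×199×10³) = 8.673×10⁻⁶ mm/N.
Hence P = δ_free / Σ(L/AE) = 2.414/8.673×10⁻⁶ = 278.3 kN (compressive).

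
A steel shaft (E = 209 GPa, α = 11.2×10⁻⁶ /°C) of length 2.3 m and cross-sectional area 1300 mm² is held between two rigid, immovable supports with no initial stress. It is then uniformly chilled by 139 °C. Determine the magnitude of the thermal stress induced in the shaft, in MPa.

The supports are rigid, so the total axial strain is zero. The restrained thermal strain is ε = αΔT = 11.2×10⁻⁶ × 139 = 1556.8×10⁻⁶.
Hence σ = E·αΔT = 209×10³ × 1556.8×10⁻⁶ = 325.4 MPa, tensile.

σ ≈ 325 MPa (tensile)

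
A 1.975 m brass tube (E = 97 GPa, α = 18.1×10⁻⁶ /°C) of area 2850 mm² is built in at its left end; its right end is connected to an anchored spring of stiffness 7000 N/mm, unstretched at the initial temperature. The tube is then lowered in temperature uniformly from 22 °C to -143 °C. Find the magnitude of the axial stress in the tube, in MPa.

If the spring were absent the tube would shorten by αΔT L = 18.1×10⁻⁶ × 165 × 1975 = 5.898 mm.
With a force P in the spring, the elastic change of the tube is PL/(AE) and that of the spring is P/k; compatibility requires their sum to equal δ_free.
So P = δ_free / [L/(AE) + 1/k] = 5.898 / [ 1975/(2850×97×10³) + 1/(7000) ].
P = 5.898 / 0.00015 = 39320 N.
σ = P/A = 39320/2850 = 13.8 MPa.

σ ≈ 13.8 MPa (tensile)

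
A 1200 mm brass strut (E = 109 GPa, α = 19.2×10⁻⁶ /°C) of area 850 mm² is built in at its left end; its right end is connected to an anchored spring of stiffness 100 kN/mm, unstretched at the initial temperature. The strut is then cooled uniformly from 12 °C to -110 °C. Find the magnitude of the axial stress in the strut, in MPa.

Free thermal contraction: δ_free = αΔT L = 19.2×10⁻⁶ × 122 × 1200 = 2.811 mm.
Let P be the tensile force in the spring. The strut extends elastically by PL/(AE) and the spring stretches by P/k; together these equal δ_free.
P [ L/(AE) + 1/k ] = δ_free → P [ 1200/(850×109×10³) + 1/(100×10³) ] = 2.811.
P = 2.811 / 2.295×10⁻⁵ = 122500 N.
σ = P/A = 122500/850 = 144.1 MPa.

σ ≈ 144 MPa (tensile)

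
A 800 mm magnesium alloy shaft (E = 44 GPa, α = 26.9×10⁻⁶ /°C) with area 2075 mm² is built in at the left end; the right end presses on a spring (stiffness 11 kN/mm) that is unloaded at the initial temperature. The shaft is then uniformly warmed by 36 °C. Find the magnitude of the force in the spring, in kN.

P ≈ 7.77 kN

If the spring were absent the shaft would lengthen by αΔT L = 26.9×10⁻⁶ × 36 × 800 = 0.7747 mm.
Let P be the compressive force at the spring. The shaft shortens elastically by PL/(AE) and the spring compresses by P/k; together these equal δ_free.
So P = δ_free / [L/(AE) + 1/k] = 0.7747 / [ 800/(2075×44×10³) + 1/(11×10³) ].
P = 0.7747 / 9.967×10⁻⁵ = 7773 N.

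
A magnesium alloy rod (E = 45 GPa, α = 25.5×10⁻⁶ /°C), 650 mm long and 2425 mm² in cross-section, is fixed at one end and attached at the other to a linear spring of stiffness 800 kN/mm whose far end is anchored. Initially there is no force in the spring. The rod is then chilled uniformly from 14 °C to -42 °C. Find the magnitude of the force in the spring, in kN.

Free thermal contraction: δ_free = αΔT L = 25.5×10⁻⁶ × 56 × 650 = 0.9282 mm.
With a force P in the spring, the elastic change of the rod is PL/(AE) and that of the spring is P/k; compatibility requires their sum to equal δ_free.
P [ L/(AE) + 1/k ] = δ_free → P [ 650/(2425×45×10³) + 1/(800×10³) ] = 0.9282.
P = 0.9282 / 7.206×10⁻⁶ = 128800 N.

P ≈ 129 kN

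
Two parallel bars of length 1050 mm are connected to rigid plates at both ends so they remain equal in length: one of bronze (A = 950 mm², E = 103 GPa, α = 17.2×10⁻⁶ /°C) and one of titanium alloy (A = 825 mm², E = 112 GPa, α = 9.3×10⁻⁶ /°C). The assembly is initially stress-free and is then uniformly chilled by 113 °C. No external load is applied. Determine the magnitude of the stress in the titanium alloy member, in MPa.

The bronze has the larger α, so on cooling it would change length more than the titanium alloy if both were free. The rigid plates force a common final length, so the bronze is put into tension and the titanium alloy into compression, with equal and opposite forces P (no external load).
Equating the net (thermal + elastic) strains gives |α₁ − α₂|·ΔT = P·[1/(A₁E₁) + 1/(A₂E₂)].
|α₁ − α₂|·ΔT = 7.9×10⁻⁶ × 113 = 0.0008927.
1/(A₁E₁) + 1/(A₂E₂) = 1/(950×103×10³) + 1/(825×112×10³) = 2.104×10⁻⁸ N⁻¹.
So P = 0.0008927 / 2.104×10⁻⁸ = 42.42 kN.
σ_{titanium alloy} = P/A₂ = 42420/825 = 51.42 MPa, compressive.

σ ≈ 51.4 MPa (compressive)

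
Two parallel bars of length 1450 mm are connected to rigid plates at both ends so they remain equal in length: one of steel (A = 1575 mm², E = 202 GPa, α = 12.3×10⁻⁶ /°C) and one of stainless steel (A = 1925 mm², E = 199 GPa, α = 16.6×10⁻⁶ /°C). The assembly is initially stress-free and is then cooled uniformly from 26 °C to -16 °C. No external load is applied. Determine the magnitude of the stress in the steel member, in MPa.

σ ≈ 19.9 MPa (compressive)

Both members must finish at the same length. With the larger α, the stainless steel tends to over-contract; the plates restrain it, putting the stainless steel in tension and the steel in compression. With no external load the two internal forces are equal and opposite, magnitude P.
Compatibility of the two members (thermal + elastic change equal): (α₁ − α₂)ΔT = P·[1/(A₁E₁) + 1/(A₂E₂)].
|α₁ − α₂|·ΔT = 4.3×10⁻⁶ × 42 = 0.0001806.
1/(A₁E₁) + 1/(A₂E₂) = 1/(1575×202×10³) + 1/(1925×199×10³) = 5.754×10⁻⁹ N⁻¹.
So P = 0.0001806 / 5.754×10⁻⁹ = 31.39 kN.
σ_{steel} = P/A₁ = 31390/1575 = 19.93 MPa, compressive.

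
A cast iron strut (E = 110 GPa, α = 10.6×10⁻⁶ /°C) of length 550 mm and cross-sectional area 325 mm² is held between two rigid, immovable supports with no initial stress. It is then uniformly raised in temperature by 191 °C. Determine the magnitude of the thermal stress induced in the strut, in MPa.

With length fixed, the mechanical strain must cancel the thermal strain αΔT = 10.6×10⁻⁶ × 191 = 2024.6×10⁻⁶.
The stress required to suppress this strain is σ = Eε = 110×10³ × 2024.6×10⁻⁶ = 222.7 MPa, compressive since the strut is trying to expand.

σ ≈ 223 MPa (compressive)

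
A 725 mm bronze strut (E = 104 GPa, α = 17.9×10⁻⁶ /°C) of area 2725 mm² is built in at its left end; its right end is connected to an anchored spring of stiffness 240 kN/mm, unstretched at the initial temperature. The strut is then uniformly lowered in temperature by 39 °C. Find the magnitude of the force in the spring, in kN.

P ≈ 75.3 kN

The unrestrained thermal change is αΔT L = 17.9×10⁻⁶ × 39 × 725 = 0.5061 mm.
Let P be the tensile force in the spring. The strut extends elastically by PL/(AE) and the spring stretches by P/k; together these equal δ_free.
So P = δ_free / [L/(AE) + 1/k] = 0.5061 / [ 725/(2725×104×10³) + 1/(240×10³) ].
P = 0.5061 / 6.725×10⁻⁶ = 75260 N.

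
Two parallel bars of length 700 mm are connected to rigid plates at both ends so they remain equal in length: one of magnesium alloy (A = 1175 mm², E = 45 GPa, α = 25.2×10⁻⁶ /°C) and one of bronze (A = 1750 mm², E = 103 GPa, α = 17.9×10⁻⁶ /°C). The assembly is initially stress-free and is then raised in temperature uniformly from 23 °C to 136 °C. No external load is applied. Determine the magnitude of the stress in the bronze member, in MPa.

Equilibrium of a rigid end plate with no external load gives equal and opposite internal forces ±P in the two members. Since α_{magnesium alloy} > α_{bronze}, heating drives the magnesium alloy into compression and the bronze into tension.
Compatibility of the two members (thermal + elastic change equal): (α₁ − α₂)ΔT = P·[1/(A₁E₁) + 1/(A₂E₂)].
|α₁ − α₂|·ΔT = 7.3×10⁻⁶ × 113 = 0.0008249.
1/(A₁E₁) + 1/(A₂E₂) = 1/(1175×45×10³) + 1/(1750×103×10³) = 2.446×10⁻⁸ N⁻¹.
So P = 0.0008249 / 2.446×10⁻⁸ = 33.72 kN.
σ_{bronze} = P/A₂ = 33720/1750 = 19.27 MPa, tensile.

σ ≈ 19.3 MPa (tensile)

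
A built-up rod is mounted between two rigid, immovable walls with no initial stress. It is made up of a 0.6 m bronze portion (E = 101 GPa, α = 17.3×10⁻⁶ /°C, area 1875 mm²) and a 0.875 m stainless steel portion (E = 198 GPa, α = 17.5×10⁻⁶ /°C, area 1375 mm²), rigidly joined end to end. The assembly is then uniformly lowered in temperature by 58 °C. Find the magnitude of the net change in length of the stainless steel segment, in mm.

|ΔL| ≈ 0.138 mm

With the walls removed the bar would change length by δ_free = Σ αᵢΔT Lᵢ = 17.3×10⁻⁶×58×600 + 17.5×10⁻⁶×58×875 = 1.49 mm.
The rigid supports impose zero overall length change; the single axial force P common to all segments must satisfy P Σ Lᵢ/(AᵢEᵢ) = δ_free.
The series flexibility is Σ Lᵢ/(AᵢEᵢ) = 600/(1875×101×10³) + 875/(1375×198×10³) = 6.382×10⁻⁶ mm/N.
P = 1.49 / 6.382×10⁻⁶ = 233500 N = 233.5 kN, tensile.
For the stainless steel segment, free thermal change = 17.5×10⁻⁶×58×875 = 0.8881 mm and elastic change from P = 233500×875/(1375×198×10³) = 0.7504 mm; these oppose, so the net change is 0.138 mm (segment shortens).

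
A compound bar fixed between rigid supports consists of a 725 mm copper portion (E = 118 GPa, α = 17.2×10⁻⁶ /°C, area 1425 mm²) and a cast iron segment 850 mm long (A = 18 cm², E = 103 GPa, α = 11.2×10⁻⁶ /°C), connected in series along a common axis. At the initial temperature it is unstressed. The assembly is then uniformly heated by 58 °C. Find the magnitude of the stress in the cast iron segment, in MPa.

With the walls removed the bar would change length by δ_free = Σ αᵢΔT Lᵢ = 17.2×10⁻⁶×58×725 + 11.2×10⁻⁶×58×850 = 1.275 mm.
The walls prevent any net length change, so an axial force P (same in every segment) develops. Compatibility: P · Σ Lᵢ/(AᵢEᵢ) = δ_free.
Σ Lᵢ/(AᵢEᵢ) = 725/(1425×118×10³) + 850/(1800×103×10³) = 8.896×10⁻⁶ mm/N.
So P = 1.275 / 8.896×10⁻⁶ = 143.4 kN, compressive.
σ_{cast iron} = P / A = 143400 / 1800 = 79.65 MPa.

σ ≈ 79.6 MPa (compressive)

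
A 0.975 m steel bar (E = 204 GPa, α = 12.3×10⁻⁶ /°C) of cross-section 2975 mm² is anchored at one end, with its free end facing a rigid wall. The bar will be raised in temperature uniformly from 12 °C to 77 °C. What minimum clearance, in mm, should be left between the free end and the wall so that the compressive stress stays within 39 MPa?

g ≈ 0.593 mm

Free expansion if unrestrained: δ_free = αΔT L = 12.3×10⁻⁶ × 65 × 975 = 0.7795 mm.
A stress of 39 MPa corresponds to the wall pushing the bar back by σL/E = 39×975/(204×10³) = 0.1864 mm.
The gap must absorb the remainder: g_min = 0.7795 − 0.1864 = 0.5931 mm.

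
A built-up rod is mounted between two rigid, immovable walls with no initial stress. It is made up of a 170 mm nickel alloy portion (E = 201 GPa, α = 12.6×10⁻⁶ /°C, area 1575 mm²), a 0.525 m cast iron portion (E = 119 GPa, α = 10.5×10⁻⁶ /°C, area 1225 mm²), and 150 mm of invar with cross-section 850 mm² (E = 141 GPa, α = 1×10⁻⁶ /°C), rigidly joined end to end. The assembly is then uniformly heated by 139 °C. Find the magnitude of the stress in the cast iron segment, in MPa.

If the supports were absent, the total length change would be Σ αᵢΔT Lᵢ = 12.6×10⁻⁶×139×170 + 10.5×10⁻⁶×139×525 + 1×10⁻⁶×139×150 = 1.085 mm.
The walls prevent any net length change, so an axial force P (same in every segment) develops. Compatibility: P · Σ Lᵢ/(AᵢEᵢ) = δ_free.
The series flexibility is Σ Lᵢ/(AᵢEᵢ) = 170/(1575×201×10³) + 525/(1225×119×10³) + 150/(850×141×10³) = 5.39×10⁻⁶ mm/N.
Hence P = δ_free / Σ(L/AE) = 1.085/5.39×10⁻⁶ = 201.3 kN (compressive).
σ_{cast iron} = P / A = 201300 / 1225 = 164.3 MPa.

σ ≈ 164 MPa (compressive)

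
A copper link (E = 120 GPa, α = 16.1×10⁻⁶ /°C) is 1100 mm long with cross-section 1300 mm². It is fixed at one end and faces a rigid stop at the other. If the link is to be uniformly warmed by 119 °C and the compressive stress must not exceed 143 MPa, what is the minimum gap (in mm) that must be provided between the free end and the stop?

Free expansion if unrestrained: δ_free = αΔT L = 16.1×10⁻⁶ × 119 × 1100 = 2.107 mm.
At the allowable stress the elastic shortening the wall may impose is σL/E = 143 × 1100 / (120×10³) = 1.311 mm.
The gap must absorb the remainder: g_min = 2.107 − 1.311 = 0.7967 mm.

g ≈ 0.797 mm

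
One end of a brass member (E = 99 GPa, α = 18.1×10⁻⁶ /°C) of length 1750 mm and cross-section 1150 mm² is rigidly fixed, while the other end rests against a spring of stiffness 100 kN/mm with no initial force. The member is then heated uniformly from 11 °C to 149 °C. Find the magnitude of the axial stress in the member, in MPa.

Free thermal expansion: δ_free = αΔT L = 18.1×10⁻⁶ × 138 × 1750 = 4.371 mm.
With a force P in the spring, the elastic change of the member is PL/(AE) and that of the spring is P/k; compatibility requires their sum to equal δ_free.
P [ L/(AE) + 1/k ] = δ_free → P [ 1750/(1150×99×10³) + 1/(100×10³) ] = 4.371.
P = 4.371 / 2.537×10⁻⁵ = 172300 N.
σ = P/A = 172300/1150 = 149.8 MPa.

σ ≈ 150 MPa (compressive)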